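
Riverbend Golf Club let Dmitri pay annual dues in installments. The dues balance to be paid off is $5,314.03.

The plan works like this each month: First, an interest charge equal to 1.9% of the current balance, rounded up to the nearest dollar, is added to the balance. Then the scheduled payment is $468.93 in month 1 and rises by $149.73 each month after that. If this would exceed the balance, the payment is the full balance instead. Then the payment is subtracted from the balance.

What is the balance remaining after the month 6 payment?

Month 1: opening $5,314.03; interest $101.00 → $5,415.03; payment $468.93; balance $4,946.10
Month 2: opening $4,946.10; interest $94.00 → $5,040.10; payment $618.66; balance $4,421.44
Month 3: opening $4,421.44; interest $85.00 → $4,506.44; payment $768.39; balance $3,738.05
Month 4: opening $3,738.05; interest $72.00 → $3,810.05; payment $918.12; balance $2,891.93
Month 5: opening $2,891.93; interest $55.00 → $2,946.93; payment $1,067.85; balance $1,879.08
Month 6: opening $1,879.08; interest $36.00 → $1,915.08; payment $1,217.58; balance $697.50

$697.50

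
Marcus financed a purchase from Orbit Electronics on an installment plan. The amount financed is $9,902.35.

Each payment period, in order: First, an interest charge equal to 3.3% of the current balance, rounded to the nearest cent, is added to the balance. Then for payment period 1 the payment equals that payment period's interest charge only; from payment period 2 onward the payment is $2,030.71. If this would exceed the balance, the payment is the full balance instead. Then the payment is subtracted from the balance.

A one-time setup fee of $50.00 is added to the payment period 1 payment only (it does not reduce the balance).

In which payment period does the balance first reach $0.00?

7

Payment period 1: opening $9,902.35; interest $326.78 → $10,229.13; payment $326.78 (+ $50.00 fee); balance $9,902.35
Payment period 2: opening $9,902.35; interest $326.78 → $10,229.13; payment $2,030.71; balance $8,198.42
Payment period 3: opening $8,198.42; interest $270.55 → $8,468.97; payment $2,030.71; balance $6,438.26
Payment period 4: opening $6,438.26; interest $212.46 → $6,650.72; payment $2,030.71; balance $4,620.01
Payment period 5: opening $4,620.01; interest $152.46 → $4,772.47; payment $2,030.71; balance $2,741.76
Payment period 6: opening $2,741.76; interest $90.48 → $2,832.24; payment $2,030.71; balance $801.53
Payment period 7: opening $801.53; interest $26.45 → $827.98; payment $827.98; balance $0.00
Balance reaches $0.00 in payment period 7.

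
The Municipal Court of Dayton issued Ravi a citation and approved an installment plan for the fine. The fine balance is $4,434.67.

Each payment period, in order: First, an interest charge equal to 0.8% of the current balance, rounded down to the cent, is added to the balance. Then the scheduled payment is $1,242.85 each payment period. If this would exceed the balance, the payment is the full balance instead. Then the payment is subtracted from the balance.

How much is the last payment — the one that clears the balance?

# | Opening | Interest | Payment | End bal
1 | $4,434.67 | $35.47 | $1,242.85 | $3,227.29
2 | $3,227.29 | $25.81 | $1,242.85 | $2,010.25
3 | $2,010.25 | $16.08 | $1,242.85 | $783.48
4 | $783.48 | $6.26 | $789.74 | $0.00

$789.74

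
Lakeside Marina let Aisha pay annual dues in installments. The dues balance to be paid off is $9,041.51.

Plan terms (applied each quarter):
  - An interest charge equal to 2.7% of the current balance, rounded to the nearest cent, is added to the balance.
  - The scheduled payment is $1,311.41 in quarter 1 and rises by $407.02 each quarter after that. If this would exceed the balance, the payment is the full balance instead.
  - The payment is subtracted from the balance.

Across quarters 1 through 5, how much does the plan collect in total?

$9,854.67

# | Opening | Interest | Payment | End bal
1 | $9,041.51 | $244.12 | $1,311.41 | $7,974.22
2 | $7,974.22 | $215.30 | $1,718.43 | $6,471.09
3 | $6,471.09 | $174.72 | $2,125.45 | $4,520.36
4 | $4,520.36 | $122.05 | $2,532.47 | $2,109.94
5 | $2,109.94 | $56.97 | $2,166.91 | $0.00
Total paid: $9,854.67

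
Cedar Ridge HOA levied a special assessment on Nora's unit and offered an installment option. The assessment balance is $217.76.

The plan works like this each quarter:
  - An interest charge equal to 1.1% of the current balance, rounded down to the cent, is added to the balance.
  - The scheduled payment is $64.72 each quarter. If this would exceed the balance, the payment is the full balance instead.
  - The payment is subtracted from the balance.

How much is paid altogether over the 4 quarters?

$223.17

Quarter 1: opening $217.76; interest $2.39 → $220.15; payment $64.72; balance $155.43
Quarter 2: opening $155.43; interest $1.70 → $157.13; payment $64.72; balance $92.41
Quarter 3: opening $92.41; interest $1.01 → $93.42; payment $64.72; balance $28.70
Quarter 4: opening $28.70; interest $0.31 → $29.01; payment $29.01; balance $0.00
Total paid: $223.17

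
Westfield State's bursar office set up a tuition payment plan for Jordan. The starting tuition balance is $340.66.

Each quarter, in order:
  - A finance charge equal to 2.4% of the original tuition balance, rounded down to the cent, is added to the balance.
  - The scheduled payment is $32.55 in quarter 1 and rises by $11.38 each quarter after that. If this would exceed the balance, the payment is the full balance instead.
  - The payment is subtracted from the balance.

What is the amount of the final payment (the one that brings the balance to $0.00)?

$31.85

# | Opening | Interest | Payment | End bal
1 | $340.66 | $8.17 | $32.55 | $316.28
2 | $316.28 | $8.17 | $43.93 | $280.52
3 | $280.52 | $8.17 | $55.31 | $233.38
4 | $233.38 | $8.17 | $66.69 | $174.86
5 | $174.86 | $8.17 | $78.07 | $104.96
6 | $104.96 | $8.17 | $89.45 | $23.68
7 | $23.68 | $8.17 | $31.85 | $0.00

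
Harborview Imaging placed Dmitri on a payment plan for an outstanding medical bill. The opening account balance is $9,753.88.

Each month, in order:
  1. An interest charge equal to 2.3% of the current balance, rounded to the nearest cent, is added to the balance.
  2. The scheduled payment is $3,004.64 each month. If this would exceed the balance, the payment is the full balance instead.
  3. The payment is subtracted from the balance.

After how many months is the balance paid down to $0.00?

4

# | Opening | Interest | Payment | End bal
1 | $9,753.88 | $224.34 | $3,004.64 | $6,973.58
2 | $6,973.58 | $160.39 | $3,004.64 | $4,129.33
3 | $4,129.33 | $94.97 | $3,004.64 | $1,219.66
4 | $1,219.66 | $28.05 | $1,247.71 | $0.00
Balance reaches $0.00 in month 4.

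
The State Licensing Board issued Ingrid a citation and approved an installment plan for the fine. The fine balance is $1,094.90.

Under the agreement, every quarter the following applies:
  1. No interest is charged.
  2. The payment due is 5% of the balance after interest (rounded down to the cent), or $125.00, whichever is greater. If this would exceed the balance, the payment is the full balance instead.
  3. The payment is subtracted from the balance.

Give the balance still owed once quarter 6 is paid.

$344.90

Quarter 1: opening $1,094.90; payment $125.00; balance $969.90
Quarter 2: opening $969.90; payment $125.00; balance $844.90
Quarter 3: opening $844.90; payment $125.00; balance $719.90
Quarter 4: opening $719.90; payment $125.00; balance $594.90
Quarter 5: opening $594.90; payment $125.00; balance $469.90
Quarter 6: opening $469.90; payment $125.00; balance $344.90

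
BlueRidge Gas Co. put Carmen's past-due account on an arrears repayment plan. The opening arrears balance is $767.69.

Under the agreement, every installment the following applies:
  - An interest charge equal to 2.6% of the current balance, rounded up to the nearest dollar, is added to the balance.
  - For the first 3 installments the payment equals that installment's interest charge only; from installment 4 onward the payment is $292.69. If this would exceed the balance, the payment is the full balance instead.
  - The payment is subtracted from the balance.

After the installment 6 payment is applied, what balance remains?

$0.00

# | Opening | Interest | Payment | End bal
1 | $767.69 | $20.00 | $20.00 | $767.69
2 | $767.69 | $20.00 | $20.00 | $767.69
3 | $767.69 | $20.00 | $20.00 | $767.69
4 | $767.69 | $20.00 | $292.69 | $495.00
5 | $495.00 | $13.00 | $292.69 | $215.31
6 | $215.31 | $6.00 | $221.31 | $0.00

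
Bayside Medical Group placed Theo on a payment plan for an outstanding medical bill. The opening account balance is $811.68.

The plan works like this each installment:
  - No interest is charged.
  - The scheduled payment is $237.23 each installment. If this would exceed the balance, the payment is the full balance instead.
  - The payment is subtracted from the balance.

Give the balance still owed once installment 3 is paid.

$99.99

Installment 1: $811.68 − $237.23 → $574.45
Installment 2: $574.45 − $237.23 → $337.22
Installment 3: $337.22 − $237.23 → $99.99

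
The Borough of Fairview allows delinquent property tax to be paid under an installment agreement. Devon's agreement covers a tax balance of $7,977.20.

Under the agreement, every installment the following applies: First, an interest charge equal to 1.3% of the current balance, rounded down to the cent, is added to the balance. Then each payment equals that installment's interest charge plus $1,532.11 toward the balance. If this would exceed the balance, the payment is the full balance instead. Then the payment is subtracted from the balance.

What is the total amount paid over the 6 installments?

# | Opening | Interest | Payment | End bal
1 | $7,977.20 | $103.70 | $1,635.81 | $6,445.09
2 | $6,445.09 | $83.78 | $1,615.89 | $4,912.98
3 | $4,912.98 | $63.86 | $1,595.97 | $3,380.87
4 | $3,380.87 | $43.95 | $1,576.06 | $1,848.76
5 | $1,848.76 | $24.03 | $1,556.14 | $316.65
6 | $316.65 | $4.11 | $320.76 | $0.00
Total paid: $8,300.63

$8,300.63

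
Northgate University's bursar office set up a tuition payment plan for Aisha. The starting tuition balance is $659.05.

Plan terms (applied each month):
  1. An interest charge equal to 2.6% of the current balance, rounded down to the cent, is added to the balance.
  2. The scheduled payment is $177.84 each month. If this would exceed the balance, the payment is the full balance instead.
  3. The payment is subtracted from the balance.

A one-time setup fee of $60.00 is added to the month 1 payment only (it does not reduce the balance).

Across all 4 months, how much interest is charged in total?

Month 1: opening $659.05; interest $17.13 → $676.18; payment $177.84 (+ $60.00 fee); balance $498.34
Month 2: opening $498.34; interest $12.95 → $511.29; payment $177.84; balance $333.45
Month 3: opening $333.45; interest $8.66 → $342.11; payment $177.84; balance $164.27
Month 4: opening $164.27; interest $4.27 → $168.54; payment $168.54; balance $0.00
Total interest: $17.13 + $12.95 + $8.66 + $4.27 = $43.01

$43.01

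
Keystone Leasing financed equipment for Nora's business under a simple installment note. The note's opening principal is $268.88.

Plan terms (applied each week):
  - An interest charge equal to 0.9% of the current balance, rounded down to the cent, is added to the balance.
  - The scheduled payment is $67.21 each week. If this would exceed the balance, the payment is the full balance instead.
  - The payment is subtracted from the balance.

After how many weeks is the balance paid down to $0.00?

5

Week 1: opening $268.88; interest $2.41 → $271.29; payment $67.21; balance $204.08
Week 2: opening $204.08; interest $1.83 → $205.91; payment $67.21; balance $138.70
Week 3: opening $138.70; interest $1.24 → $139.94; payment $67.21; balance $72.73
Week 4: opening $72.73; interest $0.65 → $73.38; payment $67.21; balance $6.17
Week 5: opening $6.17; interest $0.05 → $6.22; payment $6.22; balance $0.00
Balance reaches $0.00 in week 5.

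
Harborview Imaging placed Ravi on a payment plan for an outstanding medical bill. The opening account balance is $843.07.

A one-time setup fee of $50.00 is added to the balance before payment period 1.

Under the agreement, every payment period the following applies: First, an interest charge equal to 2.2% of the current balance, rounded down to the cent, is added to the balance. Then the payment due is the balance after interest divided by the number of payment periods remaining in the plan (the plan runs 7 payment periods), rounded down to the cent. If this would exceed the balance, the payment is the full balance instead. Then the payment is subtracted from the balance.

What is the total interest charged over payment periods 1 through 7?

Payment period 1: opening $893.07; interest $19.64 → $912.71; payment $130.38; balance $782.33
Payment period 2: opening $782.33; interest $17.21 → $799.54; payment $133.25; balance $666.29
Payment period 3: opening $666.29; interest $14.65 → $680.94; payment $136.18; balance $544.76
Payment period 4: opening $544.76; interest $11.98 → $556.74; payment $139.18; balance $417.56
Payment period 5: opening $417.56; interest $9.18 → $426.74; payment $142.24; balance $284.50
Payment period 6: opening $284.50; interest $6.25 → $290.75; payment $145.37; balance $145.38
Payment period 7: opening $145.38; interest $3.19 → $148.57; payment $148.57; balance $0.00
Total interest: $19.64 + $17.21 + $14.65 + $11.98 + $9.18 + $6.25 + $3.19 = $82.10

$82.10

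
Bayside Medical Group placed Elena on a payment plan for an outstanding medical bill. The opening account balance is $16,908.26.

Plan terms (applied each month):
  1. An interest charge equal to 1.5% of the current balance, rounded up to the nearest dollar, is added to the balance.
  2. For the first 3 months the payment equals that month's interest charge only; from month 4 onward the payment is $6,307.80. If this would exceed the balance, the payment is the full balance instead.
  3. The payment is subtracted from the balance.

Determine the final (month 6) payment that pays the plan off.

# | Opening | Interest | Payment | End bal
1 | $16,908.26 | $254.00 | $254.00 | $16,908.26
2 | $16,908.26 | $254.00 | $254.00 | $16,908.26
3 | $16,908.26 | $254.00 | $254.00 | $16,908.26
4 | $16,908.26 | $254.00 | $6,307.80 | $10,854.46
5 | $10,854.46 | $163.00 | $6,307.80 | $4,709.66
6 | $4,709.66 | $71.00 | $4,780.66 | $0.00

$4,780.66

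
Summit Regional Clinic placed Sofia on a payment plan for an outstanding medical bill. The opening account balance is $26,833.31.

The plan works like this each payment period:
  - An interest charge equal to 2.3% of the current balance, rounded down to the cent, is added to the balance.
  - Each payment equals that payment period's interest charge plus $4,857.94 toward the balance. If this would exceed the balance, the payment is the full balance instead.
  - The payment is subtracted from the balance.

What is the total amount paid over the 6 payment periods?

Payment period 1: $26,833.31 +$617.16 interest = $27,450.47; pay $5,475.10 → $21,975.37
Payment period 2: $21,975.37 +$505.43 interest = $22,480.80; pay $5,363.37 → $17,117.43
Payment period 3: $17,117.43 +$393.70 interest = $17,511.13; pay $5,251.64 → $12,259.49
Payment period 4: $12,259.49 +$281.96 interest = $12,541.45; pay $5,139.90 → $7,401.55
Payment period 5: $7,401.55 +$170.23 interest = $7,571.78; pay $5,028.17 → $2,543.61
Payment period 6: $2,543.61 +$58.50 interest = $2,602.11; pay $2,602.11 → $0.00
Total paid: $28,860.29

$28,860.29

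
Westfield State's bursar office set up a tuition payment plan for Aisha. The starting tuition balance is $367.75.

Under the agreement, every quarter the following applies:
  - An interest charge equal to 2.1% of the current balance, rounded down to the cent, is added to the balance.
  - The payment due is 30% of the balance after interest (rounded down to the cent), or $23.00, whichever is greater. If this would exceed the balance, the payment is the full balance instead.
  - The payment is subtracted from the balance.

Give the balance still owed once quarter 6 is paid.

$47.02

Quarter 1: $367.75 +$7.72 interest = $375.47; pay $112.64 → $262.83
Quarter 2: $262.83 +$5.51 interest = $268.34; pay $80.50 → $187.84
Quarter 3: $187.84 +$3.94 interest = $191.78; pay $57.53 → $134.25
Quarter 4: $134.25 +$2.81 interest = $137.06; pay $41.11 → $95.95
Quarter 5: $95.95 +$2.01 interest = $97.96; pay $29.38 → $68.58
Quarter 6: $68.58 +$1.44 interest = $70.02; pay $23.00 → $47.02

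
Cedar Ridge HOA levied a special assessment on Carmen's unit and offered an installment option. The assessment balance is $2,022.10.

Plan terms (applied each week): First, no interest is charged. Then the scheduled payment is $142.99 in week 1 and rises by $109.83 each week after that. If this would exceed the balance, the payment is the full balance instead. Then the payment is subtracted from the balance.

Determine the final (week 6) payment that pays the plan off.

Week 1: $2,022.10 − $142.99 → $1,879.11
Week 2: $1,879.11 − $252.82 → $1,626.29
Week 3: $1,626.29 − $362.65 → $1,263.64
Week 4: $1,263.64 − $472.48 → $791.16
Week 5: $791.16 − $582.31 → $208.85
Week 6: $208.85 − $208.85 → $0.00

$208.85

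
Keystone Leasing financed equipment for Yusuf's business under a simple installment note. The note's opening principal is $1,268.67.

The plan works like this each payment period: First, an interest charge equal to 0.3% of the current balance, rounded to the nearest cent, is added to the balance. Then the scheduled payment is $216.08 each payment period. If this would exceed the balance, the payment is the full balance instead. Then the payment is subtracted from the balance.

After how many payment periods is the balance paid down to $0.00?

Payment period 1: opening $1,268.67; interest $3.81 → $1,272.48; payment $216.08; balance $1,056.40
Payment period 2: opening $1,056.40; interest $3.17 → $1,059.57; payment $216.08; balance $843.49
Payment period 3: opening $843.49; interest $2.53 → $846.02; payment $216.08; balance $629.94
Payment period 4: opening $629.94; interest $1.89 → $631.83; payment $216.08; balance $415.75
Payment period 5: opening $415.75; interest $1.25 → $417.00; payment $216.08; balance $200.92
Payment period 6: opening $200.92; interest $0.60 → $201.52; payment $201.52; balance $0.00
Balance reaches $0.00 in payment period 6.

6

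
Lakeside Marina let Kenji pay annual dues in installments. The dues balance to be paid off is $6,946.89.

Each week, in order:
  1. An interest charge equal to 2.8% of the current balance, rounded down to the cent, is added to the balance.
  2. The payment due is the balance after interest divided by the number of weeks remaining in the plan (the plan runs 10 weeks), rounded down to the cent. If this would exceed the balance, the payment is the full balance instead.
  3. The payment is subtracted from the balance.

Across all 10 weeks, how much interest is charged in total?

Week 1: $6,946.89 +$194.51 interest = $7,141.40; pay $714.14 → $6,427.26
Week 2: $6,427.26 +$179.96 interest = $6,607.22; pay $734.13 → $5,873.09
Week 3: $5,873.09 +$164.44 interest = $6,037.53; pay $754.69 → $5,282.84
Week 4: $5,282.84 +$147.91 interest = $5,430.75; pay $775.82 → $4,654.93
Week 5: $4,654.93 +$130.33 interest = $4,785.26; pay $797.54 → $3,987.72
Week 6: $3,987.72 +$111.65 interest = $4,099.37; pay $819.87 → $3,279.50
Week 7: $3,279.50 +$91.82 interest = $3,371.32; pay $842.83 → $2,528.49
Week 8: $2,528.49 +$70.79 interest = $2,599.28; pay $866.42 → $1,732.86
Week 9: $1,732.86 +$48.52 interest = $1,781.38; pay $890.69 → $890.69
Week 10: $890.69 +$24.93 interest = $915.62; pay $915.62 → $0.00
Total interest: $194.51 + $179.96 + $164.44 + $147.91 + $130.33 + $111.65 + $91.82 + $70.79 + $48.52 + $24.93 = $1,164.86

$1,164.86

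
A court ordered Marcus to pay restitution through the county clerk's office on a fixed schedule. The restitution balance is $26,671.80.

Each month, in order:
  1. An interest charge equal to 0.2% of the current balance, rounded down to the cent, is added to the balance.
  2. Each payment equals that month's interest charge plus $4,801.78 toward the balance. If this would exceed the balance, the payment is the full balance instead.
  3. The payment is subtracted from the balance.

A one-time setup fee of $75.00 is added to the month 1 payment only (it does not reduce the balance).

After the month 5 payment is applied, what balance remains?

$2,662.90

Month 1: $26,671.80 +$53.34 interest = $26,725.14; pay $4,855.12 (+ $75.00 fee) → $21,870.02
Month 2: $21,870.02 +$43.74 interest = $21,913.76; pay $4,845.52 → $17,068.24
Month 3: $17,068.24 +$34.13 interest = $17,102.37; pay $4,835.91 → $12,266.46
Month 4: $12,266.46 +$24.53 interest = $12,290.99; pay $4,826.31 → $7,464.68
Month 5: $7,464.68 +$14.92 interest = $7,479.60; pay $4,816.70 → $2,662.90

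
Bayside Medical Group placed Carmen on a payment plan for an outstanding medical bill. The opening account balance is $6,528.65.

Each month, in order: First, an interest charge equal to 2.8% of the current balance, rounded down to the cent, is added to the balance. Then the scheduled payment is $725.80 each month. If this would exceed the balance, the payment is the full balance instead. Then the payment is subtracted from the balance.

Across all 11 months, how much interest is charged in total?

Month 1: opening $6,528.65; interest $182.80 → $6,711.45; payment $725.80; balance $5,985.65
Month 2: opening $5,985.65; interest $167.59 → $6,153.24; payment $725.80; balance $5,427.44
Month 3: opening $5,427.44; interest $151.96 → $5,579.40; payment $725.80; balance $4,853.60
Month 4: opening $4,853.60; interest $135.90 → $4,989.50; payment $725.80; balance $4,263.70
Month 5: opening $4,263.70; interest $119.38 → $4,383.08; payment $725.80; balance $3,657.28
Month 6: opening $3,657.28; interest $102.40 → $3,759.68; payment $725.80; balance $3,033.88
Month 7: opening $3,033.88; interest $84.94 → $3,118.82; payment $725.80; balance $2,393.02
Month 8: opening $2,393.02; interest $67.00 → $2,460.02; payment $725.80; balance $1,734.22
Month 9: opening $1,734.22; interest $48.55 → $1,782.77; payment $725.80; balance $1,056.97
Month 10: opening $1,056.97; interest $29.59 → $1,086.56; payment $725.80; balance $360.76
Month 11: opening $360.76; interest $10.10 → $370.86; payment $370.86; balance $0.00
Total interest: $182.80 + $167.59 + $151.96 + $135.90 + $119.38 + $102.40 + $84.94 + $67.00 + $48.55 + $29.59 + $10.10 = $1,100.21

$1,100.21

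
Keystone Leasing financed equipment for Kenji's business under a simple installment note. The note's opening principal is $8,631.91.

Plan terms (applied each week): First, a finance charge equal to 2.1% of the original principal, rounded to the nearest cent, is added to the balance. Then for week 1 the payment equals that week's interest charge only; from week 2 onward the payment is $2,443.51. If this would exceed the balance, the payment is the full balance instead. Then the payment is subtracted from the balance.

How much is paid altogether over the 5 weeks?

Week 1: opening $8,631.91; interest $181.27 → $8,813.18; payment $181.27; balance $8,631.91
Week 2: opening $8,631.91; interest $181.27 → $8,813.18; payment $2,443.51; balance $6,369.67
Week 3: opening $6,369.67; interest $181.27 → $6,550.94; payment $2,443.51; balance $4,107.43
Week 4: opening $4,107.43; interest $181.27 → $4,288.70; payment $2,443.51; balance $1,845.19
Week 5: opening $1,845.19; interest $181.27 → $2,026.46; payment $2,026.46; balance $0.00
Total paid: $9,538.26

$9,538.26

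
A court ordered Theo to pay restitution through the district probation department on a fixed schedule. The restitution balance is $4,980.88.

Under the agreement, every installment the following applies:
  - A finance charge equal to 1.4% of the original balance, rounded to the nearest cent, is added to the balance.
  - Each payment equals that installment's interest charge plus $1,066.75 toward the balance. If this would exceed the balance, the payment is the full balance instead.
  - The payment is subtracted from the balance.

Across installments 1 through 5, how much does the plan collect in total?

Installment 1: $4,980.88 +$69.73 interest = $5,050.61; pay $1,136.48 → $3,914.13
Installment 2: $3,914.13 +$69.73 interest = $3,983.86; pay $1,136.48 → $2,847.38
Installment 3: $2,847.38 +$69.73 interest = $2,917.11; pay $1,136.48 → $1,780.63
Installment 4: $1,780.63 +$69.73 interest = $1,850.36; pay $1,136.48 → $713.88
Installment 5: $713.88 +$69.73 interest = $783.61; pay $783.61 → $0.00
Total paid: $5,329.53

$5,329.53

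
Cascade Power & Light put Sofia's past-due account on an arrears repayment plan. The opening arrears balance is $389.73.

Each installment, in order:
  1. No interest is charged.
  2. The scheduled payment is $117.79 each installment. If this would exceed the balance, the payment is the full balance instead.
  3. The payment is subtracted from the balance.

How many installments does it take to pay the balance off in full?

4

Installment 1: opening $389.73; payment $117.79; balance $271.94
Installment 2: opening $271.94; payment $117.79; balance $154.15
Installment 3: opening $154.15; payment $117.79; balance $36.36
Installment 4: opening $36.36; payment $36.36; balance $0.00
Balance reaches $0.00 in installment 4.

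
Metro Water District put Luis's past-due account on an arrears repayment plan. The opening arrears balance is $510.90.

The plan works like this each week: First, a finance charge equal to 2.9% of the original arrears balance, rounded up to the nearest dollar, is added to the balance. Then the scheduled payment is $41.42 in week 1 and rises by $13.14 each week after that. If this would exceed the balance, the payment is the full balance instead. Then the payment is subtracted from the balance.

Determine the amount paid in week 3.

$67.70

Week 1: opening $510.90; interest $15.00 → $525.90; payment $41.42; balance $484.48
Week 2: opening $484.48; interest $15.00 → $499.48; payment $54.56; balance $444.92
Week 3: opening $444.92; interest $15.00 → $459.92; payment $67.70; balance $392.22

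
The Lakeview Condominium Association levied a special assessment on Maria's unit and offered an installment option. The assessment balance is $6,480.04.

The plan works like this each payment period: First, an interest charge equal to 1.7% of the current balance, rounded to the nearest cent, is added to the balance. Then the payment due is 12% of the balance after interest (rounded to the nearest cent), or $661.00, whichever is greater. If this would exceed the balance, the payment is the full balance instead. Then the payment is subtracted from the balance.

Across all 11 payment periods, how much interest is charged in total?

$638.04

Payment period 1: $6,480.04 +$110.16 interest = $6,590.20; pay $790.82 → $5,799.38
Payment period 2: $5,799.38 +$98.59 interest = $5,897.97; pay $707.76 → $5,190.21
Payment period 3: $5,190.21 +$88.23 interest = $5,278.44; pay $661.00 → $4,617.44
Payment period 4: $4,617.44 +$78.50 interest = $4,695.94; pay $661.00 → $4,034.94
Payment period 5: $4,034.94 +$68.59 interest = $4,103.53; pay $661.00 → $3,442.53
Payment period 6: $3,442.53 +$58.52 interest = $3,501.05; pay $661.00 → $2,840.05
Payment period 7: $2,840.05 +$48.28 interest = $2,888.33; pay $661.00 → $2,227.33
Payment period 8: $2,227.33 +$37.86 interest = $2,265.19; pay $661.00 → $1,604.19
Payment period 9: $1,604.19 +$27.27 interest = $1,631.46; pay $661.00 → $970.46
Payment period 10: $970.46 +$16.50 interest = $986.96; pay $661.00 → $325.96
Payment period 11: $325.96 +$5.54 interest = $331.50; pay $331.50 → $0.00
Total interest: $110.16 + $98.59 + $88.23 + $78.50 + $68.59 + $58.52 + $48.28 + $37.86 + $27.27 + $16.50 + $5.54 = $638.04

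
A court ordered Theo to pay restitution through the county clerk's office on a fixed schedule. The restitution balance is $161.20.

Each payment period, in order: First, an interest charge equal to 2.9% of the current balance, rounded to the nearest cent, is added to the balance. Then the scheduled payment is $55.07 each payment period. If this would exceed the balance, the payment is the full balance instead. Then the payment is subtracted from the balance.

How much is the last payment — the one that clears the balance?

Payment period 1: $161.20 +$4.67 interest = $165.87; pay $55.07 → $110.80
Payment period 2: $110.80 +$3.21 interest = $114.01; pay $55.07 → $58.94
Payment period 3: $58.94 +$1.71 interest = $60.65; pay $55.07 → $5.58
Payment period 4: $5.58 +$0.16 interest = $5.74; pay $5.74 → $0.00

$5.74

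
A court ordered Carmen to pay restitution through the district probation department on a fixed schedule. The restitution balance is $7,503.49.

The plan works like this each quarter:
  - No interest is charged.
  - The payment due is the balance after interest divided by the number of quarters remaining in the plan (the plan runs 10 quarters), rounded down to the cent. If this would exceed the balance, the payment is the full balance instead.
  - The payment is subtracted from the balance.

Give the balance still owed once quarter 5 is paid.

Quarter 1: $7,503.49 − $750.34 → $6,753.15
Quarter 2: $6,753.15 − $750.35 → $6,002.80
Quarter 3: $6,002.80 − $750.35 → $5,252.45
Quarter 4: $5,252.45 − $750.35 → $4,502.10
Quarter 5: $4,502.10 − $750.35 → $3,751.75

$3,751.75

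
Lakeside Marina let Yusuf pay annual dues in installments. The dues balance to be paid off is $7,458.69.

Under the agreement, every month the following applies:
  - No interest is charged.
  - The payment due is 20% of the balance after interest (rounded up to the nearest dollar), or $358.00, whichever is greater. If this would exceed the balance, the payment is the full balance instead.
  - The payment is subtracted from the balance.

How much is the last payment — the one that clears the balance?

Month 1: opening $7,458.69; payment $1,492.00; balance $5,966.69
Month 2: opening $5,966.69; payment $1,194.00; balance $4,772.69
Month 3: opening $4,772.69; payment $955.00; balance $3,817.69
Month 4: opening $3,817.69; payment $764.00; balance $3,053.69
Month 5: opening $3,053.69; payment $611.00; balance $2,442.69
Month 6: opening $2,442.69; payment $489.00; balance $1,953.69
Month 7: opening $1,953.69; payment $391.00; balance $1,562.69
Month 8: opening $1,562.69; payment $358.00; balance $1,204.69
Month 9: opening $1,204.69; payment $358.00; balance $846.69
Month 10: opening $846.69; payment $358.00; balance $488.69
Month 11: opening $488.69; payment $358.00; balance $130.69
Month 12: opening $130.69; payment $130.69; balance $0.00

$130.69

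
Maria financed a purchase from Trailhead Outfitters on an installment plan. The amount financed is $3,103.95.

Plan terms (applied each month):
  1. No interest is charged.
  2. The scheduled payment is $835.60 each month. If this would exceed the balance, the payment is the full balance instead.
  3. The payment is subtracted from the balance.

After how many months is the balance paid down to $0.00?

4

Month 1: opening $3,103.95; payment $835.60; balance $2,268.35
Month 2: opening $2,268.35; payment $835.60; balance $1,432.75
Month 3: opening $1,432.75; payment $835.60; balance $597.15
Month 4: opening $597.15; payment $597.15; balance $0.00
Balance reaches $0.00 in month 4.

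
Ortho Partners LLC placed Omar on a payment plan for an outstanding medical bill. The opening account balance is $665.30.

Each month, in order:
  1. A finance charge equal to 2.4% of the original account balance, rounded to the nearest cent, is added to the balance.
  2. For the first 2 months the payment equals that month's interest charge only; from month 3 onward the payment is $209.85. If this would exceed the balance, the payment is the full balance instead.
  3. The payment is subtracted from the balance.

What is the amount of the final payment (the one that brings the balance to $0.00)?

# | Opening | Interest | Payment | End bal
1 | $665.30 | $15.97 | $15.97 | $665.30
2 | $665.30 | $15.97 | $15.97 | $665.30
3 | $665.30 | $15.97 | $209.85 | $471.42
4 | $471.42 | $15.97 | $209.85 | $277.54
5 | $277.54 | $15.97 | $209.85 | $83.66
6 | $83.66 | $15.97 | $99.63 | $0.00

$99.63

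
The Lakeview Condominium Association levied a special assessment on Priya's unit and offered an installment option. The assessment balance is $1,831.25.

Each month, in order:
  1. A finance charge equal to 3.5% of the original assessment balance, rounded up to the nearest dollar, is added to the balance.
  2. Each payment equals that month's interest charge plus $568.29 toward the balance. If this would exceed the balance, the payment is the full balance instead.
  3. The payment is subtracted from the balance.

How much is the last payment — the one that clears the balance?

# | Opening | Interest | Payment | End bal
1 | $1,831.25 | $65.00 | $633.29 | $1,262.96
2 | $1,262.96 | $65.00 | $633.29 | $694.67
3 | $694.67 | $65.00 | $633.29 | $126.38
4 | $126.38 | $65.00 | $191.38 | $0.00

$191.38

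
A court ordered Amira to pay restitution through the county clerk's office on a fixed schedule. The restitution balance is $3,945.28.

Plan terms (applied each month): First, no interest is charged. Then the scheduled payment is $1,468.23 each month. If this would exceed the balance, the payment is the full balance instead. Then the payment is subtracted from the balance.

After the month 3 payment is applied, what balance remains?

$0.00

Month 1: opening $3,945.28; payment $1,468.23; balance $2,477.05
Month 2: opening $2,477.05; payment $1,468.23; balance $1,008.82
Month 3: opening $1,008.82; payment $1,008.82; balance $0.00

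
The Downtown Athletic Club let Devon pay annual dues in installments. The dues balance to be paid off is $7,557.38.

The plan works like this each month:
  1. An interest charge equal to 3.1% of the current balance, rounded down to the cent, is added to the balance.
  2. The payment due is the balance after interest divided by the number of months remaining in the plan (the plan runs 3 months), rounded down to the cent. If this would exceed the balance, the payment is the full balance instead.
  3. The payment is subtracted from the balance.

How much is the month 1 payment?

$2,597.21

Month 1: $7,557.38 +$234.27 interest = $7,791.65; pay $2,597.21 → $5,194.44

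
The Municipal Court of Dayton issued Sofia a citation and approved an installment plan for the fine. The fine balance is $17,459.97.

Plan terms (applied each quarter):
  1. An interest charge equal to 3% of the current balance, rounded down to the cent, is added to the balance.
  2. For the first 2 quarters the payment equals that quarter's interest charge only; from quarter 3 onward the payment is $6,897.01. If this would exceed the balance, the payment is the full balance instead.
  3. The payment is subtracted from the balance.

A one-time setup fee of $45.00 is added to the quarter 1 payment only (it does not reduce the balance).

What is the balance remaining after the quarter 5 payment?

$0.00

Quarter 1: $17,459.97 +$523.79 interest = $17,983.76; pay $523.79 (+ $45.00 fee) → $17,459.97
Quarter 2: $17,459.97 +$523.79 interest = $17,983.76; pay $523.79 → $17,459.97
Quarter 3: $17,459.97 +$523.79 interest = $17,983.76; pay $6,897.01 → $11,086.75
Quarter 4: $11,086.75 +$332.60 interest = $11,419.35; pay $6,897.01 → $4,522.34
Quarter 5: $4,522.34 +$135.67 interest = $4,658.01; pay $4,658.01 → $0.00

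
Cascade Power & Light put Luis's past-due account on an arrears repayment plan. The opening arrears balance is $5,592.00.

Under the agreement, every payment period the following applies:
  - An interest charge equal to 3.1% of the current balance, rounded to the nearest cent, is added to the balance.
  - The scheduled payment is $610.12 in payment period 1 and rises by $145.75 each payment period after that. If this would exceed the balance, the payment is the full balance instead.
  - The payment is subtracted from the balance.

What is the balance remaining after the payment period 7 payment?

Payment period 1: $5,592.00 +$173.35 interest = $5,765.35; pay $610.12 → $5,155.23
Payment period 2: $5,155.23 +$159.81 interest = $5,315.04; pay $755.87 → $4,559.17
Payment period 3: $4,559.17 +$141.33 interest = $4,700.50; pay $901.62 → $3,798.88
Payment period 4: $3,798.88 +$117.77 interest = $3,916.65; pay $1,047.37 → $2,869.28
Payment period 5: $2,869.28 +$88.95 interest = $2,958.23; pay $1,193.12 → $1,765.11
Payment period 6: $1,765.11 +$54.72 interest = $1,819.83; pay $1,338.87 → $480.96
Payment period 7: $480.96 +$14.91 interest = $495.87; pay $495.87 → $0.00

$0.00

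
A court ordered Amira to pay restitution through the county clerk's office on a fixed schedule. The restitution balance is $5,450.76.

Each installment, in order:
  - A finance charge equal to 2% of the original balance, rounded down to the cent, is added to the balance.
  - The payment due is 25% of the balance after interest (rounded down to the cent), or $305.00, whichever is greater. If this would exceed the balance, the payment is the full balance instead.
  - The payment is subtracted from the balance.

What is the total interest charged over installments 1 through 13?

Installment 1: opening $5,450.76; interest $109.01 → $5,559.77; payment $1,389.94; balance $4,169.83
Installment 2: opening $4,169.83; interest $109.01 → $4,278.84; payment $1,069.71; balance $3,209.13
Installment 3: opening $3,209.13; interest $109.01 → $3,318.14; payment $829.53; balance $2,488.61
Installment 4: opening $2,488.61; interest $109.01 → $2,597.62; payment $649.40; balance $1,948.22
Installment 5: opening $1,948.22; interest $109.01 → $2,057.23; payment $514.30; balance $1,542.93
Installment 6: opening $1,542.93; interest $109.01 → $1,651.94; payment $412.98; balance $1,238.96
Installment 7: opening $1,238.96; interest $109.01 → $1,347.97; payment $336.99; balance $1,010.98
Installment 8: opening $1,010.98; interest $109.01 → $1,119.99; payment $305.00; balance $814.99
Installment 9: opening $814.99; interest $109.01 → $924.00; payment $305.00; balance $619.00
Installment 10: opening $619.00; interest $109.01 → $728.01; payment $305.00; balance $423.01
Installment 11: opening $423.01; interest $109.01 → $532.02; payment $305.00; balance $227.02
Installment 12: opening $227.02; interest $109.01 → $336.03; payment $305.00; balance $31.03
Installment 13: opening $31.03; interest $109.01 → $140.04; payment $140.04; balance $0.00
Total interest: $109.01 + $109.01 + $109.01 + $109.01 + $109.01 + $109.01 + $109.01 + $109.01 + $109.01 + $109.01 + $109.01 + $109.01 + $109.01 = $1,417.13

$1,417.13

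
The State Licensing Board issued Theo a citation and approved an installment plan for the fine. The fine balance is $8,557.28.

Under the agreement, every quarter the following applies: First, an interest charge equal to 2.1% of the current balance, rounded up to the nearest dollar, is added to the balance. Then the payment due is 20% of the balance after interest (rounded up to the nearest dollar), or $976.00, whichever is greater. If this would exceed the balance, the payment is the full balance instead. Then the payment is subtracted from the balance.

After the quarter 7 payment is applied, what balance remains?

Quarter 1: $8,557.28 +$180.00 interest = $8,737.28; pay $1,748.00 → $6,989.28
Quarter 2: $6,989.28 +$147.00 interest = $7,136.28; pay $1,428.00 → $5,708.28
Quarter 3: $5,708.28 +$120.00 interest = $5,828.28; pay $1,166.00 → $4,662.28
Quarter 4: $4,662.28 +$98.00 interest = $4,760.28; pay $976.00 → $3,784.28
Quarter 5: $3,784.28 +$80.00 interest = $3,864.28; pay $976.00 → $2,888.28
Quarter 6: $2,888.28 +$61.00 interest = $2,949.28; pay $976.00 → $1,973.28
Quarter 7: $1,973.28 +$42.00 interest = $2,015.28; pay $976.00 → $1,039.28

$1,039.28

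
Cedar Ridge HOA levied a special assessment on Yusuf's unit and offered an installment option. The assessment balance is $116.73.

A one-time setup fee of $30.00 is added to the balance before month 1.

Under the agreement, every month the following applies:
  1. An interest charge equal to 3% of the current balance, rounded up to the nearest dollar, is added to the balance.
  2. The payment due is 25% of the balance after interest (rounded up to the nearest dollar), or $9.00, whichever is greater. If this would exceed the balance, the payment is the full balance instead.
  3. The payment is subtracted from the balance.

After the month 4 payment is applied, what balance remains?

Month 1: $146.73 +$5.00 interest = $151.73; pay $38.00 → $113.73
Month 2: $113.73 +$4.00 interest = $117.73; pay $30.00 → $87.73
Month 3: $87.73 +$3.00 interest = $90.73; pay $23.00 → $67.73
Month 4: $67.73 +$3.00 interest = $70.73; pay $18.00 → $52.73

$52.73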